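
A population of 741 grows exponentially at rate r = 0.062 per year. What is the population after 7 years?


r*t = 0.062 * 7 = 0.434
exp(0.434) = 1.54342
N = 741 * 1.54342 = 1143.67 ≈ 1144

1144


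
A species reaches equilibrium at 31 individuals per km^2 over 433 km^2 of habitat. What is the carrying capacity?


K = 31 * 433 = 13423 individuals

13423 individuals


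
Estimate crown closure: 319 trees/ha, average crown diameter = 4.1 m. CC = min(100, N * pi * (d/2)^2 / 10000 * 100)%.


(d/2)^2 = (4.1/2)^2 = 2.05^2 = 4.2025
Crown area = 3.141593 * 4.2025 = 13.2025 m^2
N * area / 10000 * 100 = 319 * 13.2025 / 10000 * 100 = 42.1160
CC = min(100, 42.1160) = 42.1160 ≈ 42.1%

42.1%


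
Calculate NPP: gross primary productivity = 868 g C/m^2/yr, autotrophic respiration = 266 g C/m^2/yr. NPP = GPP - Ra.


NPP = GPP - Ra = 868 - 266 = 602 g C/m^2/yr

602 g C/m^2/yr


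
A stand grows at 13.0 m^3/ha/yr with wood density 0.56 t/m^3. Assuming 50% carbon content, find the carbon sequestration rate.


C = 13.0 * 0.56 * 0.5 = 3.64 t C/ha/yr

3.64 t C/ha/yr


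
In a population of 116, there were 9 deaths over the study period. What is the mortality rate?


Mortality rate = 9 / 116 = 0.077586 ≈ 0.0776

0.0776


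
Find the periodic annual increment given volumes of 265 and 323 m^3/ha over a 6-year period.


PAI = (V2 - V1) / period = (323 - 265) / 6 = 58 / 6 = 9.6667 ≈ 9.67 m^3/ha/yr

9.67 m^3/ha/yr


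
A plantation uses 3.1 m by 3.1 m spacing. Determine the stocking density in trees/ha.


N = 10000 / 3.1^2 = 10000 / 9.61 = 1040.58 ≈ 1041 trees/ha

1041 trees/ha


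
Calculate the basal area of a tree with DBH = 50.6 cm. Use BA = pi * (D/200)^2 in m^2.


D/200 = 50.6/200 = 0.253 m
(D/200)^2 = 0.253^2 = 0.064009
BA = 3.141593 * 0.064009 = 0.201090 ≈ 0.2011 m^2

0.2011 m^2


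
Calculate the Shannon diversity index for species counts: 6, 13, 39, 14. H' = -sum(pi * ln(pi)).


Total N = 6 + 13 + 39 + 14 = 72
Per-species terms:
  p = 6/72 = 0.083333; ln(p) = -2.484911; p*ln(p) = 0.083333 * (-2.484911) = -0.207075
  p = 13/72 = 0.180556; ln(p) = -1.711714; p*ln(p) = 0.180556 * (-1.711714) = -0.309060
  p = 39/72 = 0.541667; ln(p) = -0.613104; p*ln(p) = 0.541667 * (-0.613104) = -0.332098
  p = 14/72 = 0.194444; ln(p) = -1.637611; p*ln(p) = 0.194444 * (-1.637611) = -0.318424
sum(p*ln(p)) = (-0.207075) + (-0.309060) + (-0.332098) + (-0.318424) = -1.166657
H' = -(-1.166657) = 1.166657 ≈ 1.1667

1.1667


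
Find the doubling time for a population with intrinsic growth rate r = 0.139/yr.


td = ln(2) / 0.139 = 0.693147 / 0.139 = 4.98667 ≈ 5.0 years

5.0 years


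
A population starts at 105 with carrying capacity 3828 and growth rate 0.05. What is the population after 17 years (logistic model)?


(K - N0)/N0 = (3828 - 105)/105 = 3723/105 = 35.4571
r*t = 0.05 * 17 = 0.85; exp(-0.85) = 0.427415
35.4571 * 0.427415 = 15.1549
1 + 15.1549 = 16.1549
N = 3828 / 16.1549 = 236.956 ≈ 237

237


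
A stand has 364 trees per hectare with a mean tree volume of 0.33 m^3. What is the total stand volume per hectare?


V_stand = 364 * 0.33 = 120.12 ≈ 120.1 m^3/ha

120.1 m^3/ha


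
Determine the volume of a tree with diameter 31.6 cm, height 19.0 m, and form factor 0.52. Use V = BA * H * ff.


(D/200)^2 = (31.6/200)^2 = 0.158^2 = 0.024964
BA = 3.141593 * 0.024964 = 0.0784267 m^2
V = 0.0784267 * 19.0 * 0.52 = 0.774856 ≈ 0.775 m^3

0.775 m^3


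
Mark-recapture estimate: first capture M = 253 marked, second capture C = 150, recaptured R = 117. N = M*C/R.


N = M * C / R = 253 * 150 / 117 = 37950 / 117 = 324.36 ≈ 324

324 individuals


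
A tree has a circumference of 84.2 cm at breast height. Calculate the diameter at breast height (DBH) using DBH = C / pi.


DBH = C / pi = 84.2 / 3.141593 = 26.8017 ≈ 26.80 cm

26.80 cm


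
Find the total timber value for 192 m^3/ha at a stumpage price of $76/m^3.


Value = 192 * 76 = $14592/ha

$14592/ha


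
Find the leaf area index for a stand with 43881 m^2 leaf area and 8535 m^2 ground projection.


LAI = 43881 / 8535 = 5.1413 ≈ 5.14

5.14


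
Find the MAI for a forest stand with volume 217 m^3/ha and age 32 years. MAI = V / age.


MAI = 217 / 32 = 6.7813 ≈ 6.78 m^3/ha/yr

6.78 m^3/ha/yr


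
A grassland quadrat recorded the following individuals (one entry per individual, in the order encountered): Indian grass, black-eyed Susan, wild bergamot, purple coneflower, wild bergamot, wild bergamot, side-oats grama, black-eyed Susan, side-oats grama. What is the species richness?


Total individuals logged = 9
Distinct species (count of individuals): Indian grass (1), black-eyed Susan (2), wild bergamot (3), purple coneflower (1), side-oats grama (2)
Species richness = number of distinct species = 5

5


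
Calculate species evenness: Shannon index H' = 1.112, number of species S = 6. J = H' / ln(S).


ln(6) = 1.79176
J = H' / ln(S) = 1.112 / 1.79176 = 0.620619 ≈ 0.6206

0.6206


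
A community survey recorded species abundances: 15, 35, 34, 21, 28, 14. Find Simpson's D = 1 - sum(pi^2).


Total N = 15 + 35 + 34 + 21 + 28 + 14 = 147
Per-species terms:
  p = 15/147 = 0.102041; p^2 = 0.102041^2 = 0.010412
  p = 35/147 = 0.238095; p^2 = 0.238095^2 = 0.056689
  p = 34/147 = 0.231293; p^2 = 0.231293^2 = 0.053496
  p = 21/147 = 0.142857; p^2 = 0.142857^2 = 0.020408
  p = 28/147 = 0.190476; p^2 = 0.190476^2 = 0.036281
  p = 14/147 = 0.095238; p^2 = 0.095238^2 = 0.009070
sum(p^2) = 0.010412 + 0.056689 + 0.053496 + 0.020408 + 0.036281 + 0.009070 = 0.186356
D = 1 - 0.186356 = 0.813644 ≈ 0.8136

0.8136


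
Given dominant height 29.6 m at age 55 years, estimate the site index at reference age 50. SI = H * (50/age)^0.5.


50/55 = 0.909091
(0.909091)^0.5 = 0.953463
SI = 29.6 * 0.953463 = 28.2225 ≈ 28.2 m

28.2 m


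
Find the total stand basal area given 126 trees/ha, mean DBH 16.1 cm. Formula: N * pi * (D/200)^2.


(D/200)^2 = (16.1/200)^2 = 0.0805^2 = 0.00648025
Individual BA = 3.141593 * 0.00648025 = 0.0203583 m^2
Stand BA = 126 * 0.0203583 = 2.56515 ≈ 2.57 m^2/ha

2.57 m^2/ha


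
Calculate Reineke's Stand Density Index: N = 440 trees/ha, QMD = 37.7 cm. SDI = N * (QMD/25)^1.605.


QMD/25 = 37.7/25 = 1.508
(1.508)^1.605 = exp(1.605 * ln(1.508)) = exp(1.605 * 0.410784) = exp(0.659308) = 1.93345
SDI = 440 * 1.93345 = 850.718 ≈ 851

851


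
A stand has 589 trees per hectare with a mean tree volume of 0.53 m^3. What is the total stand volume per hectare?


V_stand = 589 * 0.53 = 312.17 ≈ 312.2 m^3/ha

312.2 m^3/ha


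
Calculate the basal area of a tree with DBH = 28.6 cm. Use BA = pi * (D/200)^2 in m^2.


D/200 = 28.6/200 = 0.143 m
(D/200)^2 = 0.143^2 = 0.020449
BA = 3.141593 * 0.020449 = 0.0642424 ≈ 0.0642 m^2

0.0642 m^2


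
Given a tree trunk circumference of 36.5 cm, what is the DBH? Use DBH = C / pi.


DBH = C / pi = 36.5 / 3.141593 = 11.6183 ≈ 11.62 cm

11.62 cm


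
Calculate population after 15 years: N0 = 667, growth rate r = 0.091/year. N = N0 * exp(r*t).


r*t = 0.091 * 15 = 1.365
exp(1.365) = 3.91572
N = 667 * 3.91572 = 2611.79 ≈ 2612

2612


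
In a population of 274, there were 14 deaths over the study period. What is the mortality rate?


Mortality rate = 14 / 274 = 0.051095 ≈ 0.0511

0.0511


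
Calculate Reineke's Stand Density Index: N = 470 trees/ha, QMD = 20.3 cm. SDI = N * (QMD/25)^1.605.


QMD/25 = 20.3/25 = 0.812
(0.812)^1.605 = exp(1.605 * ln(0.812)) = exp(1.605 * (-0.208255)) = exp(-0.334249) = 0.715876
SDI = 470 * 0.715876 = 336.462 ≈ 336

336


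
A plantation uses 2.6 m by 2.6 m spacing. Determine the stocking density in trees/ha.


N = 10000 / 2.6^2 = 10000 / 6.76 = 1479.29 ≈ 1479 trees/ha

1479 trees/ha


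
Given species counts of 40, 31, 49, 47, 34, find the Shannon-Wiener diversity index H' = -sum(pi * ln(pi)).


Total N = 40 + 31 + 49 + 47 + 34 = 201
Per-species terms:
  p = 40/201 = 0.199005; ln(p) = -1.614425; p*ln(p) = 0.199005 * (-1.614425) = -0.321279
  p = 31/201 = 0.154229; ln(p) = -1.869317; p*ln(p) = 0.154229 * (-1.869317) = -0.288303
  p = 49/201 = 0.243781; ln(p) = -1.411485; p*ln(p) = 0.243781 * (-1.411485) = -0.344093
  p = 47/201 = 0.233831; ln(p) = -1.453157; p*ln(p) = 0.233831 * (-1.453157) = -0.339793
  p = 34/201 = 0.169154; ln(p) = -1.776946; p*ln(p) = 0.169154 * (-1.776946) = -0.300578
sum(p*ln(p)) = (-0.321279) + (-0.288303) + (-0.344093) + (-0.339793) + (-0.300578) = -1.594046
H' = -(-1.594046) = 1.594046 ≈ 1.5940

1.5940


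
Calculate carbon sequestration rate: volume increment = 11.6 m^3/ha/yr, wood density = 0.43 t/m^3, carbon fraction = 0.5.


C = 11.6 * 0.43 * 0.5 = 2.494 ≈ 2.49 t C/ha/yr

2.49 t C/ha/yr


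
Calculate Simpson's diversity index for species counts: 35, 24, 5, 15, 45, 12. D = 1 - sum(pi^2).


Total N = 35 + 24 + 5 + 15 + 45 + 12 = 136
Per-species terms:
  p = 35/136 = 0.257353; p^2 = 0.257353^2 = 0.066231
  p = 24/136 = 0.176471; p^2 = 0.176471^2 = 0.031142
  p = 5/136 = 0.036765; p^2 = 0.036765^2 = 0.001352
  p = 15/136 = 0.110294; p^2 = 0.110294^2 = 0.012165
  p = 45/136 = 0.330882; p^2 = 0.330882^2 = 0.109483
  p = 12/136 = 0.088235; p^2 = 0.088235^2 = 0.007785
sum(p^2) = 0.066231 + 0.031142 + 0.001352 + 0.012165 + 0.109483 + 0.007785 = 0.228158
D = 1 - 0.228158 = 0.771842 ≈ 0.7718

0.7718


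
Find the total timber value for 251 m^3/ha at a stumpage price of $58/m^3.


Value = 251 * 58 = $14558/ha

$14558/ha


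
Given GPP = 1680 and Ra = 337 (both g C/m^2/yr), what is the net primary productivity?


NPP = GPP - Ra = 1680 - 337 = 1343 g C/m^2/yr

1343 g C/m^2/yr


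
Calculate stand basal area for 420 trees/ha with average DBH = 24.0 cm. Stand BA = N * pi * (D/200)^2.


(D/200)^2 = (24.0/200)^2 = 0.12^2 = 0.0144
Individual BA = 3.141593 * 0.0144 = 0.0452389 m^2
Stand BA = 420 * 0.0452389 = 19.0003 ≈ 19.00 m^2/ha

19.00 m^2/ha


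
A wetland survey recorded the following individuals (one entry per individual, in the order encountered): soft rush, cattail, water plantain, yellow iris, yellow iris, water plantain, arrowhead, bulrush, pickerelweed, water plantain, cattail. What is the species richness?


Total individuals logged = 11
Distinct species (count of individuals): soft rush (1), cattail (2), water plantain (3), yellow iris (2), arrowhead (1), bulrush (1), pickerelweed (1)
Species richness = number of distinct species = 7

7


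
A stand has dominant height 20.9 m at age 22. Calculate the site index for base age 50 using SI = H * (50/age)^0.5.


50/22 = 2.27273
(2.27273)^0.5 = 1.50756
SI = 20.9 * 1.50756 = 31.5080 ≈ 31.5 m

31.5 m


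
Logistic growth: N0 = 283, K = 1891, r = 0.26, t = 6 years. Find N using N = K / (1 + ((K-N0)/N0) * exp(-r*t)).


(K - N0)/N0 = (1891 - 283)/283 = 1608/283 = 5.68198
r*t = 0.26 * 6 = 1.56; exp(-1.56) = 0.210136
5.68198 * 0.210136 = 1.19399
1 + 1.19399 = 2.19399
N = 1891 / 2.19399 = 861.900 ≈ 862

862


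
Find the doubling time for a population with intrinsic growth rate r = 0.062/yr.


td = ln(2) / 0.062 = 0.693147 / 0.062 = 11.1798 ≈ 11.2 years

11.2 years


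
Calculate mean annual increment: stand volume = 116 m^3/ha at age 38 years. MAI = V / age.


MAI = 116 / 38 = 3.0526 ≈ 3.05 m^3/ha/yr

3.05 m^3/ha/yr


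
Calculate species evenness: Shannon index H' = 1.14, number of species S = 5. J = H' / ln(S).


ln(5) = 1.60944
J = H' / ln(S) = 1.14 / 1.60944 = 0.708321 ≈ 0.7083

0.7083


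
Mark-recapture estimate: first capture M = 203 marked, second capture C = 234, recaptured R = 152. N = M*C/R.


N = M * C / R = 203 * 234 / 152 = 47502 / 152 = 312.51 ≈ 313

313 individuals


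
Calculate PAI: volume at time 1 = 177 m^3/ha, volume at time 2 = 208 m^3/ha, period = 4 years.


PAI = (V2 - V1) / period = (208 - 177) / 4 = 31 / 4 = 7.75 m^3/ha/yr

7.75 m^3/ha/yr


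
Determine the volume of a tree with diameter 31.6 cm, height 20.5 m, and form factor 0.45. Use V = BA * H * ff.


(D/200)^2 = (31.6/200)^2 = 0.158^2 = 0.024964
BA = 3.141593 * 0.024964 = 0.0784267 m^2
V = 0.0784267 * 20.5 * 0.45 = 0.723486 ≈ 0.723 m^3

0.723 m^3


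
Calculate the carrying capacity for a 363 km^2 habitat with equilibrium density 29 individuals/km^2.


K = 29 * 363 = 10527 individuals

10527 individuals


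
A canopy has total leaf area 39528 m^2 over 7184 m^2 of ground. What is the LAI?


LAI = 39528 / 7184 = 5.5022 ≈ 5.50

5.50


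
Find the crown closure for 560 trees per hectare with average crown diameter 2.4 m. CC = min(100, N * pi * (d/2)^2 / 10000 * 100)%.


(d/2)^2 = (2.4/2)^2 = 1.2^2 = 1.44
Crown area = 3.141593 * 1.44 = 4.52389 m^2
N * area / 10000 * 100 = 560 * 4.52389 / 10000 * 100 = 25.3338
CC = min(100, 25.3338) = 25.3338 ≈ 25.3%

25.3%


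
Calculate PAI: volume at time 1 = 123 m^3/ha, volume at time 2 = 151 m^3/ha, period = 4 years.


PAI = (V2 - V1) / period = (151 - 123) / 4 = 28 / 4 = 7.00 m^3/ha/yr

7.00 m^3/ha/yr


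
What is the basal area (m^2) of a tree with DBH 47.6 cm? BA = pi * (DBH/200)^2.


D/200 = 47.6/200 = 0.238 m
(D/200)^2 = 0.238^2 = 0.056644
BA = 3.141593 * 0.056644 = 0.177952 ≈ 0.1780 m^2

0.1780 m^2


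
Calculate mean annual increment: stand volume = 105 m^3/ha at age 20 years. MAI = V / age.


MAI = 105 / 20 = 5.25 m^3/ha/yr

5.25 m^3/ha/yr


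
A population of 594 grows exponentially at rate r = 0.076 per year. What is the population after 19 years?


r*t = 0.076 * 19 = 1.444
exp(1.444) = 4.23761
N = 594 * 4.23761 = 2517.14 ≈ 2517

2517


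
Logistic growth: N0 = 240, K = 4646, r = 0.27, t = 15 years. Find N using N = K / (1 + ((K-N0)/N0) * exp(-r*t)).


(K - N0)/N0 = (4646 - 240)/240 = 4406/240 = 18.3583
r*t = 0.27 * 15 = 4.05; exp(-4.05) = 0.0174224
18.3583 * 0.0174224 = 0.319846
1 + 0.319846 = 1.31985
N = 4646 / 1.31985 = 3520.10 ≈ 3520

3520


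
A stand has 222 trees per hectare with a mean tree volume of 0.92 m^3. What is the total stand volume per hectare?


V_stand = 222 * 0.92 = 204.24 ≈ 204.2 m^3/ha

204.2 m^3/ha


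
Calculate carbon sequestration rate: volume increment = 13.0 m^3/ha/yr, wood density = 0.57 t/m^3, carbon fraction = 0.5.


C = 13.0 * 0.57 * 0.5 = 3.705 ≈ 3.71 t C/ha/yr

3.71 t C/ha/yr


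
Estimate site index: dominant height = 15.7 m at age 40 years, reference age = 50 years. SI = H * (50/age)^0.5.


50/40 = 1.25000
(1.25000)^0.5 = 1.11803
SI = 15.7 * 1.11803 = 17.5531 ≈ 17.6 m

17.6 m


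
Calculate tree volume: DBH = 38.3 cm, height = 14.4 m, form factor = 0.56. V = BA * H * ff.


(D/200)^2 = (38.3/200)^2 = 0.1915^2 = 0.03667225
BA = 3.141593 * 0.03667225 = 0.115209 m^2
V = 0.115209 * 14.4 * 0.56 = 0.929045 ≈ 0.929 m^3

0.929 m^3


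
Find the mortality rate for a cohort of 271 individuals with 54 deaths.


Mortality rate = 54 / 271 = 0.199262 ≈ 0.1993

0.1993


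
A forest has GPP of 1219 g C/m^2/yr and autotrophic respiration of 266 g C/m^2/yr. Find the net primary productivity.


NPP = GPP - Ra = 1219 - 266 = 953 g C/m^2/yr

953 g C/m^2/yr


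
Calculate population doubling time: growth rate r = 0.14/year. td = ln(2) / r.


td = ln(2) / 0.14 = 0.693147 / 0.14 = 4.95105 ≈ 5.0 years

5.0 years


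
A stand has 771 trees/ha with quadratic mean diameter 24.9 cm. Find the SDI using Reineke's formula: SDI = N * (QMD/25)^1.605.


QMD/25 = 24.9/25 = 0.996
(0.996)^1.605 = exp(1.605 * ln(0.996)) = exp(1.605 * (-0.00400802)) = exp(-0.00643287) = 0.993588
SDI = 771 * 0.993588 = 766.056 ≈ 766

766


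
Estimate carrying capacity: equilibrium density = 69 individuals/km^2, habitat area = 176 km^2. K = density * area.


K = 69 * 176 = 12144 individuals

12144 individuals


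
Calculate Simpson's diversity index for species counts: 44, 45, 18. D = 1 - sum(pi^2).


Total N = 44 + 45 + 18 = 107
Per-species terms:
  p = 44/107 = 0.411215; p^2 = 0.411215^2 = 0.169098
  p = 45/107 = 0.420561; p^2 = 0.420561^2 = 0.176872
  p = 18/107 = 0.168224; p^2 = 0.168224^2 = 0.028299
sum(p^2) = 0.169098 + 0.176872 + 0.028299 = 0.374269
D = 1 - 0.374269 = 0.625731 ≈ 0.6257

0.6257


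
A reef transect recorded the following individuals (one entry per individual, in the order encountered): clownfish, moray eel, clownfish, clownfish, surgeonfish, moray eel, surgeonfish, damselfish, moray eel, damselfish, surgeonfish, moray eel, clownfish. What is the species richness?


Total individuals logged = 13
Distinct species (count of individuals): clownfish (4), moray eel (4), surgeonfish (3), damselfish (2)
Species richness = number of distinct species = 4

4


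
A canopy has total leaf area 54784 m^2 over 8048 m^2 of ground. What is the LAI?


LAI = 54784 / 8048 = 6.8072 ≈ 6.81

6.81


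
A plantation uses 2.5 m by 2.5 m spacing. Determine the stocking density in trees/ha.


N = 10000 / 2.5^2 = 10000 / 6.25 = 1600.00 ≈ 1600 trees/ha

1600 trees/ha


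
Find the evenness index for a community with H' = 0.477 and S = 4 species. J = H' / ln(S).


ln(4) = 1.38629
J = H' / ln(S) = 0.477 / 1.38629 = 0.344084 ≈ 0.3441

0.3441


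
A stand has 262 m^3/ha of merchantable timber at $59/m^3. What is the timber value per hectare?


Value = 262 * 59 = $15458/ha

$15458/ha


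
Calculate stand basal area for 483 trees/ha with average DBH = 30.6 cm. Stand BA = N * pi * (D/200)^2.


(D/200)^2 = (30.6/200)^2 = 0.153^2 = 0.023409
Individual BA = 3.141593 * 0.023409 = 0.0735416 m^2
Stand BA = 483 * 0.0735416 = 35.5206 ≈ 35.52 m^2/ha

35.52 m^2/ha


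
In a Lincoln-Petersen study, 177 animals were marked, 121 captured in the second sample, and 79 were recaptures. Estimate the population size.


N = M * C / R = 177 * 121 / 79 = 21417 / 79 = 271.10 ≈ 271

271 individuals


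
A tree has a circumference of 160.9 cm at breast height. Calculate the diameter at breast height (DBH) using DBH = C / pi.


DBH = C / pi = 160.9 / 3.141593 = 51.2161 ≈ 51.22 cm

51.22 cm


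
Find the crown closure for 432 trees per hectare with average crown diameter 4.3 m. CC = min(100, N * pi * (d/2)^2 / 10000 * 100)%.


(d/2)^2 = (4.3/2)^2 = 2.15^2 = 4.6225
Crown area = 3.141593 * 4.6225 = 14.5220 m^2
N * area / 10000 * 100 = 432 * 14.5220 / 10000 * 100 = 62.7350
CC = min(100, 62.7350) = 62.7350 ≈ 62.7%

62.7%


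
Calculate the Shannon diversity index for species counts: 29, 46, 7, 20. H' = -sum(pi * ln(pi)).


Total N = 29 + 46 + 7 + 20 = 102
Per-species terms:
  p = 29/102 = 0.284314; ln(p) = -1.257676; p*ln(p) = 0.284314 * (-1.257676) = -0.357575
  p = 46/102 = 0.450980; ln(p) = -0.796332; p*ln(p) = 0.450980 * (-0.796332) = -0.359130
  p = 7/102 = 0.068627; ln(p) = -2.679069; p*ln(p) = 0.068627 * (-2.679069) = -0.183856
  p = 20/102 = 0.196078; ln(p) = -1.629243; p*ln(p) = 0.196078 * (-1.629243) = -0.319459
sum(p*ln(p)) = (-0.357575) + (-0.359130) + (-0.183856) + (-0.319459) = -1.220020
H' = -(-1.220020) = 1.220020 ≈ 1.2200

1.2200


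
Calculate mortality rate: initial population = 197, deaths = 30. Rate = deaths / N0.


Mortality rate = 30 / 197 = 0.152284 ≈ 0.1523

0.1523


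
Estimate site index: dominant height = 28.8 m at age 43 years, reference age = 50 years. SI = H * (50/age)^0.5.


50/43 = 1.16279
(1.16279)^0.5 = 1.07833
SI = 28.8 * 1.07833 = 31.0559 ≈ 31.1 m

31.1 m


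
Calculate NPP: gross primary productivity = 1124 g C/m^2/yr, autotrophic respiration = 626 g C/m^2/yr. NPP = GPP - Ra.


NPP = GPP - Ra = 1124 - 626 = 498 g C/m^2/yr

498 g C/m^2/yr


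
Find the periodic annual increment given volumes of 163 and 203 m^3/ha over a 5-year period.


PAI = (V2 - V1) / period = (203 - 163) / 5 = 40 / 5 = 8.00 m^3/ha/yr

8.00 m^3/ha/yr


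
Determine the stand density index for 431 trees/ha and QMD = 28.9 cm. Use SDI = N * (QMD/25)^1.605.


QMD/25 = 28.9/25 = 1.156
(1.156)^1.605 = exp(1.605 * ln(1.156)) = exp(1.605 * 0.144966) = exp(0.232670) = 1.26196
SDI = 431 * 1.26196 = 543.905 ≈ 544

544


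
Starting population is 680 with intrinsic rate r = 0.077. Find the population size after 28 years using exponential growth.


r*t = 0.077 * 28 = 2.156
exp(2.156) = 8.63652
N = 680 * 8.63652 = 5872.83 ≈ 5873

5873


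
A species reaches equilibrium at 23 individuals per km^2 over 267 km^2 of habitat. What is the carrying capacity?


K = 23 * 267 = 6141 individuals

6141 individuals


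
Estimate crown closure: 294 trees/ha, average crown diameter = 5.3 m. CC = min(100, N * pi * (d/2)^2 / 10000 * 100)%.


(d/2)^2 = (5.3/2)^2 = 2.65^2 = 7.0225
Crown area = 3.141593 * 7.0225 = 22.0618 m^2
N * area / 10000 * 100 = 294 * 22.0618 / 10000 * 100 = 64.8617
CC = min(100, 64.8617) = 64.8617 ≈ 64.9%

64.9%


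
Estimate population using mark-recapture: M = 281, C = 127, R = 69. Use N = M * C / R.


N = M * C / R = 281 * 127 / 69 = 35687 / 69 = 517.20 ≈ 517

517 individuals


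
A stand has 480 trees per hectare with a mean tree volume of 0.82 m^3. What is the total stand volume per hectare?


V_stand = 480 * 0.82 = 393.6 m^3/ha

393.6 m^3/ha


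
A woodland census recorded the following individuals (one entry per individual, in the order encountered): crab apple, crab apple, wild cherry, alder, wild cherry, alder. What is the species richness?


Total individuals logged = 6
Distinct species (count of individuals): crab apple (2), wild cherry (2), alder (2)
Species richness = number of distinct species = 3

3


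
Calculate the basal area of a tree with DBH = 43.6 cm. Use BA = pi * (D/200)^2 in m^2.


D/200 = 43.6/200 = 0.218 m
(D/200)^2 = 0.218^2 = 0.047524
BA = 3.141593 * 0.047524 = 0.149301 ≈ 0.1493 m^2

0.1493 m^2


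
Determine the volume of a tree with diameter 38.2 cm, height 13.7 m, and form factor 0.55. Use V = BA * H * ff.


(D/200)^2 = (38.2/200)^2 = 0.191^2 = 0.036481
BA = 3.141593 * 0.036481 = 0.114608 m^2
V = 0.114608 * 13.7 * 0.55 = 0.863571 ≈ 0.864 m^3

0.864 m^3


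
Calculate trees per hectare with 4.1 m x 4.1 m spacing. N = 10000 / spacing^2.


N = 10000 / 4.1^2 = 10000 / 16.81 = 594.884 ≈ 595 trees/ha

595 trees/ha


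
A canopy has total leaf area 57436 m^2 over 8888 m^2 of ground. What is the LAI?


LAI = 57436 / 8888 = 6.4622 ≈ 6.46

6.46


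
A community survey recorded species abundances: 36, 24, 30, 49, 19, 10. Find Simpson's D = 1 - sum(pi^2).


Total N = 36 + 24 + 30 + 49 + 19 + 10 = 168
Per-species terms:
  p = 36/168 = 0.214286; p^2 = 0.214286^2 = 0.045918
  p = 24/168 = 0.142857; p^2 = 0.142857^2 = 0.020408
  p = 30/168 = 0.178571; p^2 = 0.178571^2 = 0.031888
  p = 49/168 = 0.291667; p^2 = 0.291667^2 = 0.085070
  p = 19/168 = 0.113095; p^2 = 0.113095^2 = 0.012790
  p = 10/168 = 0.059524; p^2 = 0.059524^2 = 0.003543
sum(p^2) = 0.045918 + 0.020408 + 0.031888 + 0.085070 + 0.012790 + 0.003543 = 0.199617
D = 1 - 0.199617 = 0.800383 ≈ 0.8004

0.8004


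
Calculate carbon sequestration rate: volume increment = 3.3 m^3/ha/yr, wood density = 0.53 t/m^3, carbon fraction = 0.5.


C = 3.3 * 0.53 * 0.5 = 0.8745 ≈ 0.87 t C/ha/yr

0.87 t C/ha/yr


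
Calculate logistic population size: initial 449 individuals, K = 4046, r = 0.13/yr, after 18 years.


(K - N0)/N0 = (4046 - 449)/449 = 3597/449 = 8.01114
r*t = 0.13 * 18 = 2.34; exp(-2.34) = 0.0963276
8.01114 * 0.0963276 = 0.771694
1 + 0.771694 = 1.77169
N = 4046 / 1.77169 = 2283.70 ≈ 2284

2284


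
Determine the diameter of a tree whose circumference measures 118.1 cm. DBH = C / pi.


DBH = C / pi = 118.1 / 3.141593 = 37.5924 ≈ 37.59 cm

37.59 cm


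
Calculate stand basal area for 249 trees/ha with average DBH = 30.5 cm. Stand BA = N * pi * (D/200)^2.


(D/200)^2 = (30.5/200)^2 = 0.1525^2 = 0.02325625
Individual BA = 3.141593 * 0.02325625 = 0.0730617 m^2
Stand BA = 249 * 0.0730617 = 18.1924 ≈ 18.19 m^2/ha

18.19 m^2/ha


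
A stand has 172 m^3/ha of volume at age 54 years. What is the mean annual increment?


MAI = 172 / 54 = 3.1852 ≈ 3.19 m^3/ha/yr

3.19 m^3/ha/yr


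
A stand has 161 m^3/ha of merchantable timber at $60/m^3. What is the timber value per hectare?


Value = 161 * 60 = $9660/ha

$9660/ha


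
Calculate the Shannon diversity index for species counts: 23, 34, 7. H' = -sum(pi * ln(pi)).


Total N = 23 + 34 + 7 = 64
Per-species terms:
  p = 23/64 = 0.359375; ln(p) = -1.023389; p*ln(p) = 0.359375 * (-1.023389) = -0.367780
  p = 34/64 = 0.531250; ln(p) = -0.632523; p*ln(p) = 0.531250 * (-0.632523) = -0.336028
  p = 7/64 = 0.109375; ln(p) = -2.212973; p*ln(p) = 0.109375 * (-2.212973) = -0.242044
sum(p*ln(p)) = (-0.367780) + (-0.336028) + (-0.242044) = -0.945852
H' = -(-0.945852) = 0.945852 ≈ 0.9459

0.9459


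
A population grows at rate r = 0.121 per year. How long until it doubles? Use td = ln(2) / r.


td = ln(2) / 0.121 = 0.693147 / 0.121 = 5.72849 ≈ 5.7 years

5.7 years


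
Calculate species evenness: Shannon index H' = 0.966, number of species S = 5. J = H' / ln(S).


ln(5) = 1.60944
J = H' / ln(S) = 0.966 / 1.60944 = 0.600209 ≈ 0.6002

0.6002


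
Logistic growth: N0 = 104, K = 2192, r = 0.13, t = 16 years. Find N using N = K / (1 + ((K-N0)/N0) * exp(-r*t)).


(K - N0)/N0 = (2192 - 104)/104 = 2088/104 = 20.0769
r*t = 0.13 * 16 = 2.08; exp(-2.08) = 0.124930
20.0769 * 0.124930 = 2.50821
1 + 2.50821 = 3.50821
N = 2192 / 3.50821 = 624.820 ≈ 625

625


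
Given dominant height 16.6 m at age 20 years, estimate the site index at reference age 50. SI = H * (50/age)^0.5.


50/20 = 2.50000
(2.50000)^0.5 = 1.58114
SI = 16.6 * 1.58114 = 26.2469 ≈ 26.2 m

26.2 m


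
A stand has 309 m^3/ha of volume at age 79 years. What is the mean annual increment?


MAI = 309 / 79 = 3.9114 ≈ 3.91 m^3/ha/yr

3.91 m^3/ha/yr


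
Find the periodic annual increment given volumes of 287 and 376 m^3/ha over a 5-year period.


PAI = (V2 - V1) / period = (376 - 287) / 5 = 89 / 5 = 17.80 m^3/ha/yr

17.80 m^3/ha/yr


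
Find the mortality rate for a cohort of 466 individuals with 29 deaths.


Mortality rate = 29 / 466 = 0.062232 ≈ 0.0622

0.0622


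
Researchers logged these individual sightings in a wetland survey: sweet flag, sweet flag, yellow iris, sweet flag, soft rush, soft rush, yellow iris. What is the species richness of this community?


Total individuals logged = 7
Distinct species (count of individuals): sweet flag (3), yellow iris (2), soft rush (2)
Species richness = number of distinct species = 3

3


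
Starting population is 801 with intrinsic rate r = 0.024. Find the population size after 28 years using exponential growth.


r*t = 0.024 * 28 = 0.672
exp(0.672) = 1.95815
N = 801 * 1.95815 = 1568.48 ≈ 1568

1568


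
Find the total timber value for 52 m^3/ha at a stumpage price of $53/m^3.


Value = 52 * 53 = $2756/ha

$2756/ha


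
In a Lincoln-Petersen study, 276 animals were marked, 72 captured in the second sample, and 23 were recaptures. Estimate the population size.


N = M * C / R = 276 * 72 / 23 = 19872 / 23 = 864

864 individuals


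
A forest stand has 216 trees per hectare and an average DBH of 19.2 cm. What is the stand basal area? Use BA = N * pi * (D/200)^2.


(D/200)^2 = (19.2/200)^2 = 0.096^2 = 0.009216
Individual BA = 3.141593 * 0.009216 = 0.0289529 m^2
Stand BA = 216 * 0.0289529 = 6.25383 ≈ 6.25 m^2/ha

6.25 m^2/ha


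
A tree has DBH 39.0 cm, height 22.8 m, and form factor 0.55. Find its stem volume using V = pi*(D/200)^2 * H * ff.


(D/200)^2 = (39.0/200)^2 = 0.195^2 = 0.038025
BA = 3.141593 * 0.038025 = 0.119459 m^2
V = 0.119459 * 22.8 * 0.55 = 1.49802 ≈ 1.498 m^3

1.498 m^3


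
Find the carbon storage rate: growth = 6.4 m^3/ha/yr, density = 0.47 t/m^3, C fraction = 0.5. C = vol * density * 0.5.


C = 6.4 * 0.47 * 0.5 = 1.504 ≈ 1.50 t C/ha/yr

1.50 t C/ha/yr


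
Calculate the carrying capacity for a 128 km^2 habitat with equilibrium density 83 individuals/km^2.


K = 83 * 128 = 10624 individuals

10624 individuals


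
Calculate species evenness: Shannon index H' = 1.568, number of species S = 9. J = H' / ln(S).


ln(9) = 2.19722
J = H' / ln(S) = 1.568 / 2.19722 = 0.713629 ≈ 0.7136

0.7136


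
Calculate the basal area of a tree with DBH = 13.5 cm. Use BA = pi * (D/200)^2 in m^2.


D/200 = 13.5/200 = 0.0675 m
(D/200)^2 = 0.0675^2 = 0.00455625
BA = 3.141593 * 0.00455625 = 0.0143139 ≈ 0.0143 m^2

0.0143 m^2


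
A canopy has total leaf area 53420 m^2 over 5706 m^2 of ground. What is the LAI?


LAI = 53420 / 5706 = 9.3621 ≈ 9.36

9.36


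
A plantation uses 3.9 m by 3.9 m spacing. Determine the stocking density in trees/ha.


N = 10000 / 3.9^2 = 10000 / 15.21 = 657.462 ≈ 657 trees/ha

657 trees/ha


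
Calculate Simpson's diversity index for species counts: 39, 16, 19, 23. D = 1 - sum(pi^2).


Total N = 39 + 16 + 19 + 23 = 97
Per-species terms:
  p = 39/97 = 0.402062; p^2 = 0.402062^2 = 0.161654
  p = 16/97 = 0.164948; p^2 = 0.164948^2 = 0.027208
  p = 19/97 = 0.195876; p^2 = 0.195876^2 = 0.038367
  p = 23/97 = 0.237113; p^2 = 0.237113^2 = 0.056223
sum(p^2) = 0.161654 + 0.027208 + 0.038367 + 0.056223 = 0.283452
D = 1 - 0.283452 = 0.716548 ≈ 0.7165

0.7165


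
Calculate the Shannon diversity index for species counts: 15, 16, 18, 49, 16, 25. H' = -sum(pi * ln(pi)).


Total N = 15 + 16 + 18 + 49 + 16 + 25 = 139
Per-species terms:
  p = 15/139 = 0.107914; ln(p) = -2.226421; p*ln(p) = 0.107914 * (-2.226421) = -0.240262
  p = 16/139 = 0.115108; ln(p) = -2.161884; p*ln(p) = 0.115108 * (-2.161884) = -0.248850
  p = 18/139 = 0.129496; ln(p) = -2.044105; p*ln(p) = 0.129496 * (-2.044105) = -0.264703
  p = 49/139 = 0.352518; ln(p) = -1.042654; p*ln(p) = 0.352518 * (-1.042654) = -0.367554
  p = 16/139 = 0.115108; ln(p) = -2.161884; p*ln(p) = 0.115108 * (-2.161884) = -0.248850
  p = 25/139 = 0.179856; ln(p) = -1.715599; p*ln(p) = 0.179856 * (-1.715599) = -0.308561
sum(p*ln(p)) = (-0.240262) + (-0.248850) + (-0.264703) + (-0.367554) + (-0.248850) + (-0.308561) = -1.678780
H' = -(-1.678780) = 1.678780 ≈ 1.6788

1.6788


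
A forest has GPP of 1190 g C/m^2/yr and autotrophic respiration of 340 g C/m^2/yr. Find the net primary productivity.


NPP = GPP - Ra = 1190 - 340 = 850 g C/m^2/yr

850 g C/m^2/yr


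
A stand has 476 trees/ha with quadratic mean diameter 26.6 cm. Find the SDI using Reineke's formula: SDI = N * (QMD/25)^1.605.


QMD/25 = 26.6/25 = 1.064
(1.064)^1.605 = exp(1.605 * ln(1.064)) = exp(1.605 * 0.0620354) = exp(0.0995668) = 1.10469
SDI = 476 * 1.10469 = 525.832 ≈ 526

526


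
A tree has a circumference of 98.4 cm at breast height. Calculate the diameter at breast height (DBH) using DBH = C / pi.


DBH = C / pi = 98.4 / 3.141593 = 31.3217 ≈ 31.32 cm

31.32 cm


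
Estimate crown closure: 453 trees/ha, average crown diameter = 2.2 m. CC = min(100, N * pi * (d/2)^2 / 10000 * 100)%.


(d/2)^2 = (2.2/2)^2 = 1.1^2 = 1.21
Crown area = 3.141593 * 1.21 = 3.80133 m^2
N * area / 10000 * 100 = 453 * 3.80133 / 10000 * 100 = 17.2200
CC = min(100, 17.2200) = 17.2200 ≈ 17.2%

17.2%


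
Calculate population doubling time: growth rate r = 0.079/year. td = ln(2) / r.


td = ln(2) / 0.079 = 0.693147 / 0.079 = 8.77401 ≈ 8.8 years

8.8 years


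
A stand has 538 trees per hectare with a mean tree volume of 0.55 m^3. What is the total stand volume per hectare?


V_stand = 538 * 0.55 = 295.9 m^3/ha

295.9 m^3/ha


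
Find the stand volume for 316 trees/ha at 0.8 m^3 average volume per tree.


V_stand = 316 * 0.8 = 252.8 m^3/ha

252.8 m^3/ha


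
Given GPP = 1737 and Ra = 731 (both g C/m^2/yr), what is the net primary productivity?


NPP = GPP - Ra = 1737 - 731 = 1006 g C/m^2/yr

1006 g C/m^2/yr


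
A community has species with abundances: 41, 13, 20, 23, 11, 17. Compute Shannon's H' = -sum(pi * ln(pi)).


Total N = 41 + 13 + 20 + 23 + 11 + 17 = 125
Per-species terms:
  p = 41/125 = 0.328000; ln(p) = -1.114742; p*ln(p) = 0.328000 * (-1.114742) = -0.365635
  p = 13/125 = 0.104000; ln(p) = -2.263364; p*ln(p) = 0.104000 * (-2.263364) = -0.235390
  p = 20/125 = 0.160000; ln(p) = -1.832581; p*ln(p) = 0.160000 * (-1.832581) = -0.293213
  p = 23/125 = 0.184000; ln(p) = -1.692820; p*ln(p) = 0.184000 * (-1.692820) = -0.311479
  p = 11/125 = 0.088000; ln(p) = -2.430418; p*ln(p) = 0.088000 * (-2.430418) = -0.213877
  p = 17/125 = 0.136000; ln(p) = -1.995100; p*ln(p) = 0.136000 * (-1.995100) = -0.271334
sum(p*ln(p)) = (-0.365635) + (-0.235390) + (-0.293213) + (-0.311479) + (-0.213877) + (-0.271334) = -1.690928
H' = -(-1.690928) = 1.690928 ≈ 1.6909

1.6909


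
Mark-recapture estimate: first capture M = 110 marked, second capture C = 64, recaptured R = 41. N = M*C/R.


N = M * C / R = 110 * 64 / 41 = 7040 / 41 = 171.71 ≈ 172

172 individuals


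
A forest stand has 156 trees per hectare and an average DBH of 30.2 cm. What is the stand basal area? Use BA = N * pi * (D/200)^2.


(D/200)^2 = (30.2/200)^2 = 0.151^2 = 0.022801
Individual BA = 3.141593 * 0.022801 = 0.0716315 m^2
Stand BA = 156 * 0.0716315 = 11.1745 ≈ 11.17 m^2/ha

11.17 m^2/ha


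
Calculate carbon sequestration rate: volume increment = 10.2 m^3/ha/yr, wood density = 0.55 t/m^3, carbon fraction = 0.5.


C = 10.2 * 0.55 * 0.5 = 2.805 ≈ 2.81 t C/ha/yr

2.81 t C/ha/yr


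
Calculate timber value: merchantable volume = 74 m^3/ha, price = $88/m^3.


Value = 74 * 88 = $6512/ha

$6512/ha


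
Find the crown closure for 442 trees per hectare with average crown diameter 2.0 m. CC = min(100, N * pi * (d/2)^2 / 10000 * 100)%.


(d/2)^2 = (2.0/2)^2 = 1^2 = 1
Crown area = 3.141593 * 1 = 3.14159 m^2
N * area / 10000 * 100 = 442 * 3.14159 / 10000 * 100 = 13.8858
CC = min(100, 13.8858) = 13.8858 ≈ 13.9%

13.9%


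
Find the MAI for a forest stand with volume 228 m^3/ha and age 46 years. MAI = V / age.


MAI = 228 / 46 = 4.9565 ≈ 4.96 m^3/ha/yr

4.96 m^3/ha/yr


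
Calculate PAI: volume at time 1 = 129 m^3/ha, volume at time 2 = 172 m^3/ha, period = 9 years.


PAI = (V2 - V1) / period = (172 - 129) / 9 = 43 / 9 = 4.7778 ≈ 4.78 m^3/ha/yr

4.78 m^3/ha/yr


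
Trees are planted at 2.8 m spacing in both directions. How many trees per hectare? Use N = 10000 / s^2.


N = 10000 / 2.8^2 = 10000 / 7.84 = 1275.51 ≈ 1276 trees/ha

1276 trees/ha


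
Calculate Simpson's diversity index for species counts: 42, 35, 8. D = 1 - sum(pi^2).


Total N = 42 + 35 + 8 = 85
Per-species terms:
  p = 42/85 = 0.494118; p^2 = 0.494118^2 = 0.244153
  p = 35/85 = 0.411765; p^2 = 0.411765^2 = 0.169550
  p = 8/85 = 0.094118; p^2 = 0.094118^2 = 0.008858
sum(p^2) = 0.244153 + 0.169550 + 0.008858 = 0.422561
D = 1 - 0.422561 = 0.577439 ≈ 0.5774

0.5774


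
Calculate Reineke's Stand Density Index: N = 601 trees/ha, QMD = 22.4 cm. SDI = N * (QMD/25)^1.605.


QMD/25 = 22.4/25 = 0.896
(0.896)^1.605 = exp(1.605 * ln(0.896)) = exp(1.605 * (-0.109815)) = exp(-0.176253) = 0.838406
SDI = 601 * 0.838406 = 503.882 ≈ 504

504


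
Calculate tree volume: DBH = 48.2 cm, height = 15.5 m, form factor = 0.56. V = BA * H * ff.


(D/200)^2 = (48.2/200)^2 = 0.241^2 = 0.058081
BA = 3.141593 * 0.058081 = 0.182467 m^2
V = 0.182467 * 15.5 * 0.56 = 1.58381 ≈ 1.584 m^3

1.584 m^3


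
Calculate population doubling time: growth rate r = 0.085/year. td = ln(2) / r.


td = ln(2) / 0.085 = 0.693147 / 0.085 = 8.15467 ≈ 8.2 years

8.2 years


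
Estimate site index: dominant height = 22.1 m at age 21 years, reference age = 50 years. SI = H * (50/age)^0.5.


50/21 = 2.38095
(2.38095)^0.5 = 1.54303
SI = 22.1 * 1.54303 = 34.1010 ≈ 34.1 m

34.1 m


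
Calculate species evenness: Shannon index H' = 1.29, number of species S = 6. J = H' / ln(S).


ln(6) = 1.79176
J = H' / ln(S) = 1.29 / 1.79176 = 0.719962 ≈ 0.7200

0.7200


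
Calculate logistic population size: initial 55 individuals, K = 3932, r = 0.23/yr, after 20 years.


(K - N0)/N0 = (3932 - 55)/55 = 3877/55 = 70.4909
r*t = 0.23 * 20 = 4.6; exp(-4.6) = 0.0100518
70.4909 * 0.0100518 = 0.708560
1 + 0.708560 = 1.70856
N = 3932 / 1.70856 = 2301.35 ≈ 2301

2301


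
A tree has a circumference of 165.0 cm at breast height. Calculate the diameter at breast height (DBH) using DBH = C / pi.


DBH = C / pi = 165.0 / 3.141593 = 52.5211 ≈ 52.52 cm

52.52 cm


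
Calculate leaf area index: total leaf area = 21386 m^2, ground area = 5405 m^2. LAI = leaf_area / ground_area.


LAI = 21386 / 5405 = 3.9567 ≈ 3.96

3.96


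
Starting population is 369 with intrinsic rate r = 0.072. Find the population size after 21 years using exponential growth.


r*t = 0.072 * 21 = 1.512
exp(1.512) = 4.53579
N = 369 * 4.53579 = 1673.71 ≈ 1674

1674


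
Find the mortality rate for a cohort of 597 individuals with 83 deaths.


Mortality rate = 83 / 597 = 0.139028 ≈ 0.1390

0.1390


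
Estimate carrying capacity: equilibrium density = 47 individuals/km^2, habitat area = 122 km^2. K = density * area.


K = 47 * 122 = 5734 individuals

5734 individuals


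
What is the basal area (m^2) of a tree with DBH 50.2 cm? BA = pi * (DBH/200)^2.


D/200 = 50.2/200 = 0.251 m
(D/200)^2 = 0.251^2 = 0.063001
BA = 3.141593 * 0.063001 = 0.197924 ≈ 0.1979 m^2

0.1979 m^2


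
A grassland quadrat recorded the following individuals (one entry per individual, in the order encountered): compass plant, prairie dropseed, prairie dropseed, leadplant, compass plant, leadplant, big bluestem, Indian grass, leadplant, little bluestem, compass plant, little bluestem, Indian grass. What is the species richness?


Total individuals logged = 13
Distinct species (count of individuals): compass plant (3), prairie dropseed (2), leadplant (3), big bluestem (1), Indian grass (2), little bluestem (2)
Species richness = number of distinct species = 6

6


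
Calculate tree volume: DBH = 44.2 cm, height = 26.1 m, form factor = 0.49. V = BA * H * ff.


(D/200)^2 = (44.2/200)^2 = 0.221^2 = 0.048841
BA = 3.141593 * 0.048841 = 0.153439 m^2
V = 0.153439 * 26.1 * 0.49 = 1.96233 ≈ 1.962 m^3

1.962 m^3


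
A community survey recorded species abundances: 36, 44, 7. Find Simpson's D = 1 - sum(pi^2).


Total N = 36 + 44 + 7 = 87
Per-species terms:
  p = 36/87 = 0.413793; p^2 = 0.413793^2 = 0.171225
  p = 44/87 = 0.505747; p^2 = 0.505747^2 = 0.255780
  p = 7/87 = 0.080460; p^2 = 0.080460^2 = 0.006474
sum(p^2) = 0.171225 + 0.255780 + 0.006474 = 0.433479
D = 1 - 0.433479 = 0.566521 ≈ 0.5665

0.5665


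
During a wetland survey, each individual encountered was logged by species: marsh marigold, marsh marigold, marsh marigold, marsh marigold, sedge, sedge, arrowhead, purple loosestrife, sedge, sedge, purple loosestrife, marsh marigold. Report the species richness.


Total individuals logged = 12
Distinct species (count of individuals): marsh marigold (5), sedge (4), arrowhead (1), purple loosestrife (2)
Species richness = number of distinct species = 4

4


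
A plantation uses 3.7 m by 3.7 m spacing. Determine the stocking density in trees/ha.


N = 10000 / 3.7^2 = 10000 / 13.69 = 730.460 ≈ 730 trees/ha

730 trees/ha


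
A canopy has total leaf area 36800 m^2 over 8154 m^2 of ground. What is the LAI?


LAI = 36800 / 8154 = 4.5131 ≈ 4.51

4.51


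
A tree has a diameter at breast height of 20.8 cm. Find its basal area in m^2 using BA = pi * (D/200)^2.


D/200 = 20.8/200 = 0.104 m
(D/200)^2 = 0.104^2 = 0.010816
BA = 3.141593 * 0.010816 = 0.0339795 ≈ 0.0340 m^2

0.0340 m^2


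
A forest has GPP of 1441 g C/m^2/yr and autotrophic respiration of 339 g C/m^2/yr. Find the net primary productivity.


NPP = GPP - Ra = 1441 - 339 = 1102 g C/m^2/yr

1102 g C/m^2/yr


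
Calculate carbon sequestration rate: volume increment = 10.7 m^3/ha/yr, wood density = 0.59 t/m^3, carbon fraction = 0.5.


C = 10.7 * 0.59 * 0.5 = 3.1565 ≈ 3.16 t C/ha/yr

3.16 t C/ha/yr
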